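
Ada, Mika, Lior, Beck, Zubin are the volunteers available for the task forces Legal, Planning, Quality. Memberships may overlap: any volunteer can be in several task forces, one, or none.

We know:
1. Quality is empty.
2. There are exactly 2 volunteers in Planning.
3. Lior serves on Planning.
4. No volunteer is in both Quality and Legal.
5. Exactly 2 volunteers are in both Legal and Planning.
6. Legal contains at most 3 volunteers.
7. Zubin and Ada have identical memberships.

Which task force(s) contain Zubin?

Zubin: none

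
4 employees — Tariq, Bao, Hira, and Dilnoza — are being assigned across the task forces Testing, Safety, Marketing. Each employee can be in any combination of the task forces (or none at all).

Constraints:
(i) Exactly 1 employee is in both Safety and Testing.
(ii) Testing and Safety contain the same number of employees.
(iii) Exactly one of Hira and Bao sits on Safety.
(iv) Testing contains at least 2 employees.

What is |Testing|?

2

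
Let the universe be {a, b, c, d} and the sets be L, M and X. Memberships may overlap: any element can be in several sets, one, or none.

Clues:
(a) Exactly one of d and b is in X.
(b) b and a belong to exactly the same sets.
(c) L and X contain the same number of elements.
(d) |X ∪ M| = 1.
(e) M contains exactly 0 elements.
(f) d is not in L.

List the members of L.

L = {c}

From (f): d ∉ L.
(e): M already has 0, so the rest are out.
Suppose a ∈ L: no assignment then satisfies all the clues, so a ∉ L.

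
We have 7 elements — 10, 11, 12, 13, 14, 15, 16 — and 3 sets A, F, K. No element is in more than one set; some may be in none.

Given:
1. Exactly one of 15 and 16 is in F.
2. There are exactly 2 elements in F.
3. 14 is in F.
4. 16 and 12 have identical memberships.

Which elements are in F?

F = {14, 15}

From (3): 14 ∈ F.
Suppose 10 ∈ F: no assignment then satisfies all the clues, so 10 ∉ F.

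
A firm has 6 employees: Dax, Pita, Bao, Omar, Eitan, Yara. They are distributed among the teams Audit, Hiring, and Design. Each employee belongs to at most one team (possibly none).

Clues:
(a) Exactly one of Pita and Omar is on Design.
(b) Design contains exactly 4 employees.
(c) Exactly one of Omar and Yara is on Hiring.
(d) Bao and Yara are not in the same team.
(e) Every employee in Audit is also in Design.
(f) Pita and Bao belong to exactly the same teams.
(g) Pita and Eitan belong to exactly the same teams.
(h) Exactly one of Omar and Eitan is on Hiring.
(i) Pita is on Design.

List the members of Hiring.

Hiring = {Omar}

From (i): Pita ∈ Design.
(a) (exactly one): Omar ∉ Design.
(e) contrapositive: Omar ∉ Audit.
(f): Bao matches Pita: Bao ∉ Audit.
(f): Bao matches Pita: Bao ∉ Hiring.
(f): Bao matches Pita: Bao ∈ Design.
(g): Eitan matches Pita: Eitan ∉ Audit.
(g): Eitan matches Pita: Eitan ∉ Hiring.
(g): Eitan matches Pita: Eitan ∈ Design.
(h) (exactly one): Omar ∈ Hiring.
(c) (exactly one): Yara ∉ Hiring.
(b): only 4 candidates remain for Design, so all are in.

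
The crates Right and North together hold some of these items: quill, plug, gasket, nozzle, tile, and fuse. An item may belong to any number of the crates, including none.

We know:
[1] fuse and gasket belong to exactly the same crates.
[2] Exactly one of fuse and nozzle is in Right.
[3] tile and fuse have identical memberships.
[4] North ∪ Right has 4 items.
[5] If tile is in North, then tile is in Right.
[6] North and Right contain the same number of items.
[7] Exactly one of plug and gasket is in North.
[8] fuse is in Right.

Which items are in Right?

Right = {fuse, gasket, quill, tile}

From (8): fuse ∈ Right.
(1): gasket matches fuse: gasket ∈ Right.
(2) (exactly one): nozzle ∉ Right.
(3): tile matches fuse: tile ∈ Right.
Suppose quill ∉ Right: no assignment then satisfies all the clues, so quill ∈ Right.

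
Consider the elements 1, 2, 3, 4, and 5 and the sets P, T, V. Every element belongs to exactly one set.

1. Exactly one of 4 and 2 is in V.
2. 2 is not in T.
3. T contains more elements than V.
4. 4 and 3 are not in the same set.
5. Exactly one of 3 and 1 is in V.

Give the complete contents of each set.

From (2): 2 ∉ T.
Suppose 1 ∈ P: no assignment then satisfies all the clues, so 1 ∉ P.

P = {}; T = {1, 4, 5}; V = {2, 3}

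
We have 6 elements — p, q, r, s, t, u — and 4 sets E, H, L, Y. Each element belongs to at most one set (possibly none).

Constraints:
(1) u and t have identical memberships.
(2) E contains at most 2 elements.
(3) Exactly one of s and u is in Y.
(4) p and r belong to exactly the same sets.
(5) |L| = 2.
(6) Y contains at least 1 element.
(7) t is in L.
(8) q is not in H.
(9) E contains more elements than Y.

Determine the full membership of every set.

E = {p, r}; H = {}; L = {t, u}; Y = {s}

From (7): t ∈ L.
From (8): q ∉ H.
(1): u matches t: u ∉ E.
(1): u matches t: u ∉ H.
(1): u matches t: u ∈ L.
(3) (exactly one): s ∈ Y.
(5): L already has 2, so the rest are out.
Suppose p ∉ E: no assignment then satisfies all the clues, so p ∈ E.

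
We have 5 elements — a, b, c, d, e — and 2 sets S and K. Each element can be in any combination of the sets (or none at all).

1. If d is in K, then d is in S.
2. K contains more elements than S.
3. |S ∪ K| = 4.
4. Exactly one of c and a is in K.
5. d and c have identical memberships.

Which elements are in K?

K = {b, c, d, e}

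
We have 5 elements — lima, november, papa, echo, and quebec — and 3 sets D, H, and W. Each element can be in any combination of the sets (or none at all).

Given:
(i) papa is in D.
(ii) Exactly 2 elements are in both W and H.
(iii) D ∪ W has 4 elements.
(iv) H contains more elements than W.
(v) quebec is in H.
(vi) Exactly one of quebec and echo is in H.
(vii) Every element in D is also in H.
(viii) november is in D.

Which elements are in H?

From (i): papa ∈ D.
From (v): quebec ∈ H.
From (viii): november ∈ D.
(vi) (exactly one): echo ∉ H.
(vii) with november ∈ D: november ∈ H.
(vii) with papa ∈ D: papa ∈ H.
(vii) contrapositive: echo ∉ D.
Suppose lima ∉ H: no assignment then satisfies all the clues, so lima ∈ H.

H = {lima, november, papa, quebec}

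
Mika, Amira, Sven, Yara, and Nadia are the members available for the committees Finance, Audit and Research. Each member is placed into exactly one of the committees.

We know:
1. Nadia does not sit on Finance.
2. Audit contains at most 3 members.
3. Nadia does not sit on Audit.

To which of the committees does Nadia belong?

Nadia: Research

From (1): Nadia ∉ Finance.
From (3): Nadia ∉ Audit.
Only one committee left: Nadia ∈ Research.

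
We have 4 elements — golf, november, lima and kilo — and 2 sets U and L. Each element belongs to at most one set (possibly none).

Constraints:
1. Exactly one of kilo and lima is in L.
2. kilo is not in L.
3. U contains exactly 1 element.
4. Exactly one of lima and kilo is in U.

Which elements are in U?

U = {kilo}

From (2): kilo ∉ L.
(1) (exactly one): lima ∈ L.
(4) (exactly one): kilo ∈ U.
(3): U already has 1, so the rest are out.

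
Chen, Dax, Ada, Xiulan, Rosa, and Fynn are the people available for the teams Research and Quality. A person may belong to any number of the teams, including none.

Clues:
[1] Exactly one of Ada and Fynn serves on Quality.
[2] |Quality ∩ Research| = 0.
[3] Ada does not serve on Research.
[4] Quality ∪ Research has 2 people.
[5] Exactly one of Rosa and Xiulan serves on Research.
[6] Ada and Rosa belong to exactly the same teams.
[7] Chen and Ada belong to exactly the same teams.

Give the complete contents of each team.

Research = {Xiulan}; Quality = {Fynn}

From (3): Ada ∉ Research.
(6): Rosa matches Ada: Rosa ∉ Research.
(7): Chen matches Ada: Chen ∉ Research.
(5) (exactly one): Xiulan ∈ Research.
Suppose Chen ∈ Quality: no assignment then satisfies all the clues, so Chen ∉ Quality.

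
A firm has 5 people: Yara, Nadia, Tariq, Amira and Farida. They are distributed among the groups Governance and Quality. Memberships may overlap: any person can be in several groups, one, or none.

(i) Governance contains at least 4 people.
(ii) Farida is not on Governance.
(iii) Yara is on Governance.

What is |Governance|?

4

From (ii): Farida ∉ Governance.
From (iii): Yara ∈ Governance.
(i): only 4 candidates remain for Governance, so all are in.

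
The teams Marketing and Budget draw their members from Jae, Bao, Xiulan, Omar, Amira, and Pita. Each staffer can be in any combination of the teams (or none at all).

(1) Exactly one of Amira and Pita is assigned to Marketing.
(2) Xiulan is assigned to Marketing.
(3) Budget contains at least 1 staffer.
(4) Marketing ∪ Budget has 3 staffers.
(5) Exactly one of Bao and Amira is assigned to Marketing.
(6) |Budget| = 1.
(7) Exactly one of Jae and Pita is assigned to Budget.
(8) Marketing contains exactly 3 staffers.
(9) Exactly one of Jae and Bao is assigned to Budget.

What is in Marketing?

Marketing = {Amira, Jae, Xiulan}

From (2): Xiulan ∈ Marketing.
Suppose Jae ∉ Marketing: no assignment then satisfies all the clues, so Jae ∈ Marketing.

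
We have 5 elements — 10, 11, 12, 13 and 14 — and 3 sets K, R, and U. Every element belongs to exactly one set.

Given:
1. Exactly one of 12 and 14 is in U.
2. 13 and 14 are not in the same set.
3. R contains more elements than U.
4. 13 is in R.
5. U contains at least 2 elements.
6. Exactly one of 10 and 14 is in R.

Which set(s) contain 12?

12: R

From (4): 13 ∈ R.
(2): 14 ∉ R.
(6) (exactly one): 10 ∈ R.
Suppose 12 ∈ K: no assignment then satisfies all the clues, so 12 ∉ K.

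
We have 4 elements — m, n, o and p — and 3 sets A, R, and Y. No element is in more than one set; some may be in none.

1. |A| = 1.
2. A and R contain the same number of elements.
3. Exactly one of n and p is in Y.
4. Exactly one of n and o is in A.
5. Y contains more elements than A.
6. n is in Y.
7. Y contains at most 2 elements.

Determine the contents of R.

R = {p}

From (6): n ∈ Y.
(3) (exactly one): p ∉ Y.
(4) (exactly one): o ∈ A.
(1): A already has 1, so the rest are out.
Suppose m ∈ R: no assignment then satisfies all the clues, so m ∉ R.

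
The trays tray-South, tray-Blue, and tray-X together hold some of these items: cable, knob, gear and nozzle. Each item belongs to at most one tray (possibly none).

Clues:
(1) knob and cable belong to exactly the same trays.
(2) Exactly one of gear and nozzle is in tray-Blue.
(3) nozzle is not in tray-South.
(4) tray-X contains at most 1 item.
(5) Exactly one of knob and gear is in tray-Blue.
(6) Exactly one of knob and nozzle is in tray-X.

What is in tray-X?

tray-X = {nozzle}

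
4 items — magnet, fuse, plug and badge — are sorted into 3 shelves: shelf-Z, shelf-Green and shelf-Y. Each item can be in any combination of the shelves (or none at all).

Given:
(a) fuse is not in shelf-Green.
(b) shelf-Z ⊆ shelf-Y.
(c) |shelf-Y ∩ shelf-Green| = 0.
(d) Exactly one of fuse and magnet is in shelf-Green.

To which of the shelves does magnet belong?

magnet: shelf-Green

From (a): fuse ∉ shelf-Green.
(d) (exactly one): magnet ∈ shelf-Green.
Suppose magnet ∈ shelf-Z: no assignment then satisfies all the clues, so magnet ∉ shelf-Z.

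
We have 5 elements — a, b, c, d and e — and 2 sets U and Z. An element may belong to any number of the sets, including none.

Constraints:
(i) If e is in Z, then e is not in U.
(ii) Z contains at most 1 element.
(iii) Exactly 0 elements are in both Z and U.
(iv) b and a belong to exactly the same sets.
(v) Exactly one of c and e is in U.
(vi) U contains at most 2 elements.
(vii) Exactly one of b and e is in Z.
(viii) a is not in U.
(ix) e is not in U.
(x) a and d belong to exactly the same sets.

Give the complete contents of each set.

From (viii): a ∉ U.
From (ix): e ∉ U.
(iv): b matches a: b ∉ U.
(v) (exactly one): c ∈ U.
(x): d matches a: d ∉ U.
Suppose a ∈ Z: no assignment then satisfies all the clues, so a ∉ Z.

U = {c}; Z = {e}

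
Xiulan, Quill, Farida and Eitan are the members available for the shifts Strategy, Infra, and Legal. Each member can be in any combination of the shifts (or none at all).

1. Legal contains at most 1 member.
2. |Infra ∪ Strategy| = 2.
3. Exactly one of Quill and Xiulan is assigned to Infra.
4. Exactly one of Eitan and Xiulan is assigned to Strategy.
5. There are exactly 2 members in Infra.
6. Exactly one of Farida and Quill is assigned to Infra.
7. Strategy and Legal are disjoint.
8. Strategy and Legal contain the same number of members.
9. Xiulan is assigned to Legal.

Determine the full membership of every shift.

Strategy = {Eitan}; Infra = {Eitan, Quill}; Legal = {Xiulan}

From (9): Xiulan ∈ Legal.
(1): Legal already has 1, so the rest are out.
(7) (disjoint): Xiulan ∉ Strategy.
(4) (exactly one): Eitan ∈ Strategy.
Suppose Xiulan ∈ Infra: no assignment then satisfies all the clues, so Xiulan ∉ Infra.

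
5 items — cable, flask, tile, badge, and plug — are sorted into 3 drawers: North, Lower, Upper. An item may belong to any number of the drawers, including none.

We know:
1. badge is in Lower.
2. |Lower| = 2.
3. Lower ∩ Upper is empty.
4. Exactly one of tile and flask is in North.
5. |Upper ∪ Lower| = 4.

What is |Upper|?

2

From (1): badge ∈ Lower.
(3) (disjoint): badge ∉ Upper.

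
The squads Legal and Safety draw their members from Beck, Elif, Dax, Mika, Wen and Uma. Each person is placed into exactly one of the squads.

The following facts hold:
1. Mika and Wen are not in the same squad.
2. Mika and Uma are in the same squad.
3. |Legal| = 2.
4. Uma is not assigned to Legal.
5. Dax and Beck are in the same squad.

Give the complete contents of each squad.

Legal = {Elif, Wen}; Safety = {Beck, Dax, Mika, Uma}

From (4): Uma ∉ Legal.
(2): Mika matches Uma: Mika ∉ Legal.
Only one squad left: Mika ∈ Safety.
Only one squad left: Uma ∈ Safety.
(1): Wen ∉ Safety.
Only one squad left: Wen ∈ Legal.
Suppose Beck ∈ Legal: no assignment then satisfies all the clues, so Beck ∉ Legal.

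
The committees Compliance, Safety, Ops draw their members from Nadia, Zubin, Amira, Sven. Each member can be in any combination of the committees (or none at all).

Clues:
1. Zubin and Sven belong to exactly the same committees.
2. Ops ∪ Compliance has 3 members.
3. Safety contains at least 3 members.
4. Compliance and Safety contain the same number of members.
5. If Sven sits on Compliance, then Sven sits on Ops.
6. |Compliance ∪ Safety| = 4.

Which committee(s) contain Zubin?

Zubin: Compliance, Ops, Safety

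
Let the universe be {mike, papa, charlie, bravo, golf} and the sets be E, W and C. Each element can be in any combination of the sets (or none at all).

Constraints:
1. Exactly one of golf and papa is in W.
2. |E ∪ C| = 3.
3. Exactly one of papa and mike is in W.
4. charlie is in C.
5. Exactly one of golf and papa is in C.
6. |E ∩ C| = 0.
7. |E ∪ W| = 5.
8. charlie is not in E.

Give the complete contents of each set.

E = {papa}; W = {bravo, charlie, golf, mike}; C = {charlie, golf}

From (4): charlie ∈ C.
From (8): charlie ∉ E.
Suppose mike ∈ E: no assignment then satisfies all the clues, so mike ∉ E.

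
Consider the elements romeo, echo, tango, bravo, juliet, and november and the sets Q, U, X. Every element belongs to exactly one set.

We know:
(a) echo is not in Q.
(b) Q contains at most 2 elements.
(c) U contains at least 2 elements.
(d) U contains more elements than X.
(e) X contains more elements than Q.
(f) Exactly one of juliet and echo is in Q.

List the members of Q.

Q = {juliet}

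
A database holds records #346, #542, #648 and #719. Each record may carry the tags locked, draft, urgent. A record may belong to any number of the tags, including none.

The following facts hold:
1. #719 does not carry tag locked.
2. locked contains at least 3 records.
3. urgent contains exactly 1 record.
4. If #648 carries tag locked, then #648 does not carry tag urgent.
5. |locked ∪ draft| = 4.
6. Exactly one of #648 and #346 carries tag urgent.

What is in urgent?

urgent = {#346}

From (1): #719 ∉ locked.
(2): only 3 candidates remain for locked, so all are in.
(4): #648 ∉ urgent.
(6) (exactly one): #346 ∈ urgent.
(3): urgent already has 1, so the rest are out.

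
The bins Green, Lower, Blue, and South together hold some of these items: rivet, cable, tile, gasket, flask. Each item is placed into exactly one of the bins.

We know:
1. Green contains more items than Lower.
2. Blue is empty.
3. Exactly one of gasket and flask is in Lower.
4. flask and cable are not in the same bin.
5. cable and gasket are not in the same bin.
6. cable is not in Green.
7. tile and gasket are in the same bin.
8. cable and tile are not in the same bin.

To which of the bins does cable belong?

cable: South

From (6): cable ∉ Green.
(2): Blue already has 0, so the rest are out.
Suppose cable ∈ Lower: no assignment then satisfies all the clues, so cable ∉ Lower.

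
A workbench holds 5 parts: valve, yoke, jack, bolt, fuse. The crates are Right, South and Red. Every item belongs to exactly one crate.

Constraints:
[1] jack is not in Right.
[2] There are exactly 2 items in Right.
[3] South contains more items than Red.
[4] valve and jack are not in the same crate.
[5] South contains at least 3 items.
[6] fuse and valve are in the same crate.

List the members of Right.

Right = {fuse, valve}

From (1): jack ∉ Right.
Suppose valve ∉ Right: no assignment then satisfies all the clues, so valve ∈ Right.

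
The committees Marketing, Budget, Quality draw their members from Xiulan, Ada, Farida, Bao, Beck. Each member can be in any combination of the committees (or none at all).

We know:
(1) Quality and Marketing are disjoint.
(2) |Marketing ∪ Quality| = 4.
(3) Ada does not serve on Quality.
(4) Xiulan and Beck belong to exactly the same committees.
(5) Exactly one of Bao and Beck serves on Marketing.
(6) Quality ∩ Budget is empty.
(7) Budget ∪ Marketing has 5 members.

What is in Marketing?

Marketing = {Ada, Beck, Farida, Xiulan}

From (3): Ada ∉ Quality.
Suppose Xiulan ∉ Marketing: no assignment then satisfies all the clues, so Xiulan ∈ Marketing.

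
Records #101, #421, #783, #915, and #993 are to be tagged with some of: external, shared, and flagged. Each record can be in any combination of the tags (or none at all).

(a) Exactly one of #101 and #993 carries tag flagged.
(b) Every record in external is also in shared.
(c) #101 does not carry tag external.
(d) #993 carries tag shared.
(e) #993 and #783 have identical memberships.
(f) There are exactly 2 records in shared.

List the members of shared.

From (c): #101 ∉ external.
From (d): #993 ∈ shared.
(e): #783 matches #993: #783 ∈ shared.
(f): shared already has 2, so the rest are out.
(b) contrapositive: #421 ∉ external.
(b) contrapositive: #915 ∉ external.

shared = {#783, #993}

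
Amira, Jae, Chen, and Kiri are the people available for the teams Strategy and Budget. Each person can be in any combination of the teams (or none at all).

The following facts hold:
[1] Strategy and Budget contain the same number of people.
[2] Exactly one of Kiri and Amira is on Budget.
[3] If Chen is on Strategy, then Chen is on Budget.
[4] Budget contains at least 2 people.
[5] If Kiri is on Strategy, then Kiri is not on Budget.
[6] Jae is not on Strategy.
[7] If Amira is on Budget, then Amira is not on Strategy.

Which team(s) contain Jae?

Jae: none

From (6): Jae ∉ Strategy.
Suppose Jae ∈ Budget: no assignment then satisfies all the clues, so Jae ∉ Budget.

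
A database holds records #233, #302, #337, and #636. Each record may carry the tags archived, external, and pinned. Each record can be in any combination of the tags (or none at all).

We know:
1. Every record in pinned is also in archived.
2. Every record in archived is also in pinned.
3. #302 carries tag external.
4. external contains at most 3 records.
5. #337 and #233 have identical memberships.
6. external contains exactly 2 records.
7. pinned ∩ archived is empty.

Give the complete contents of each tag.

archived = {}; external = {#302, #636}; pinned = {}

From (3): #302 ∈ external.
Suppose #233 ∈ archived: no assignment then satisfies all the clues, so #233 ∉ archived.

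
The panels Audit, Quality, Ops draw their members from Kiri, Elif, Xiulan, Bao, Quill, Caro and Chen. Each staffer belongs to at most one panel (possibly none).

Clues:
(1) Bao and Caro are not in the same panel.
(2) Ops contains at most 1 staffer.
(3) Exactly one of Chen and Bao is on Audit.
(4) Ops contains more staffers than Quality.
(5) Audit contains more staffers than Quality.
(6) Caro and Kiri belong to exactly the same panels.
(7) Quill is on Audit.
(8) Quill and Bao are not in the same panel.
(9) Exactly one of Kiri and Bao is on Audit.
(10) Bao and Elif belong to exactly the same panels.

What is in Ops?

Ops = {Xiulan}

From (7): Quill ∈ Audit.
(8): Bao ∉ Audit.
(9) (exactly one): Kiri ∈ Audit.
(10): Elif matches Bao: Elif ∉ Audit.
(3) (exactly one): Chen ∈ Audit.
(6): Caro matches Kiri: Caro ∈ Audit.
Suppose Elif ∈ Ops: no assignment then satisfies all the clues, so Elif ∉ Ops.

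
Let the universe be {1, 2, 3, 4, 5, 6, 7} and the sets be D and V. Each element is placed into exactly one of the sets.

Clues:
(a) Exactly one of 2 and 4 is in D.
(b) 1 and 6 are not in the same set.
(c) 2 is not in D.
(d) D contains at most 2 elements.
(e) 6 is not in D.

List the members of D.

From (c): 2 ∉ D.
From (e): 6 ∉ D.
(a) (exactly one): 4 ∈ D.
Only one set left: 2 ∈ V.
Only one set left: 6 ∈ V.
(b): 1 ∉ V.
Only one set left: 1 ∈ D.
(d): D already has 2, so the rest are out.
Only one set left: 3 ∈ V.
Only one set left: 5 ∈ V.
Only one set left: 7 ∈ V.

D = {1, 4}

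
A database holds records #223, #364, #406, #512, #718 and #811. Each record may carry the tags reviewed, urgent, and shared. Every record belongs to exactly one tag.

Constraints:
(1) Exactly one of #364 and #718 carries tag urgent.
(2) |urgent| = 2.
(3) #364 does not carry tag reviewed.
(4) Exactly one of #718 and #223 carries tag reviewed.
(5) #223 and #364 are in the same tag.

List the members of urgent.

urgent = {#223, #364}

From (3): #364 ∉ reviewed.
(5): #223 matches #364: #223 ∉ reviewed.
(4) (exactly one): #718 ∈ reviewed.
(1) (exactly one): #364 ∈ urgent.
(5): #223 matches #364: #223 ∈ urgent.
(2): urgent already has 2, so the rest are out.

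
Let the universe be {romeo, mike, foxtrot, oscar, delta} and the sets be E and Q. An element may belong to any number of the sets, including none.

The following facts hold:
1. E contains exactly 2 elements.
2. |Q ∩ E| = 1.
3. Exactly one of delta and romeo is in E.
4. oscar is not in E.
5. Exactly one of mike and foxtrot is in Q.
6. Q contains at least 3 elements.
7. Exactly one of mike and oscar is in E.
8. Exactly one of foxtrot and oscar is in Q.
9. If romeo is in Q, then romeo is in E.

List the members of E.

From (4): oscar ∉ E.
(7) (exactly one): mike ∈ E.
Suppose romeo ∉ E: no assignment then satisfies all the clues, so romeo ∈ E.

E = {mike, romeo}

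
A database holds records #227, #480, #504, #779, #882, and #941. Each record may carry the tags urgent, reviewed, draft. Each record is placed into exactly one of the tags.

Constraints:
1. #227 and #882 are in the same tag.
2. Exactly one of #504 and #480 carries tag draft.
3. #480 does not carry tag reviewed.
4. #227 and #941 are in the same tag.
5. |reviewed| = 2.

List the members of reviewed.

reviewed = {#504, #779}

From (3): #480 ∉ reviewed.
Suppose #227 ∈ reviewed: no assignment then satisfies all the clues, so #227 ∉ reviewed.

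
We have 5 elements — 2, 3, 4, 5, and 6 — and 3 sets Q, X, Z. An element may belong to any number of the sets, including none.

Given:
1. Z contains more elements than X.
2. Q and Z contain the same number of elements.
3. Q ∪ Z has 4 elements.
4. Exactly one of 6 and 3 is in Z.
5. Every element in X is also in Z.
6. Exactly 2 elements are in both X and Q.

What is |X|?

2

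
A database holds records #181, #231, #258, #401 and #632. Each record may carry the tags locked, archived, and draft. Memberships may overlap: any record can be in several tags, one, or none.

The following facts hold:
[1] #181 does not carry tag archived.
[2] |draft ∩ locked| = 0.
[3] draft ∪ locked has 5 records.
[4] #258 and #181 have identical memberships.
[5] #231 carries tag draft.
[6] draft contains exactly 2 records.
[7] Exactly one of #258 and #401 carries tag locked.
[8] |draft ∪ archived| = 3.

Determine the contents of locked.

locked = {#181, #258, #632}

From (1): #181 ∉ archived.
From (5): #231 ∈ draft.
(4): #258 matches #181: #258 ∉ archived.
Suppose #181 ∉ locked: no assignment then satisfies all the clues, so #181 ∈ locked.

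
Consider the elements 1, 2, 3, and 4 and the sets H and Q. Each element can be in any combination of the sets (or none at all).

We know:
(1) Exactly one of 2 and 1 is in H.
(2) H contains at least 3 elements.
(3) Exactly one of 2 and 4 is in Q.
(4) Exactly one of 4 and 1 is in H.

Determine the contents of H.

H = {2, 3, 4}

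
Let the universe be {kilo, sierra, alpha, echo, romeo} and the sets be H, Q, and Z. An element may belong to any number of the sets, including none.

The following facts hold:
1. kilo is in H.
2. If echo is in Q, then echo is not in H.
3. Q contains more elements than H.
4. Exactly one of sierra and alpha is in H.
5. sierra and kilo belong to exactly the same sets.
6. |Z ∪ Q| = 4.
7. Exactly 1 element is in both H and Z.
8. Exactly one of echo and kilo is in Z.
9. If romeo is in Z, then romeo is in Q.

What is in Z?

Z = {echo, romeo}

From (1): kilo ∈ H.
(5): sierra matches kilo: sierra ∈ H.
(4) (exactly one): alpha ∉ H.
Suppose kilo ∈ Z: no assignment then satisfies all the clues, so kilo ∉ Z.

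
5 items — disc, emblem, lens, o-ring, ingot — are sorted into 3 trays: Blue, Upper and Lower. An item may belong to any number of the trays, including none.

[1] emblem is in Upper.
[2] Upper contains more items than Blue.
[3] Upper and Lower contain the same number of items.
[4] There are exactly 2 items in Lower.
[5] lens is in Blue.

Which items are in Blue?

Blue = {lens}

From (1): emblem ∈ Upper.
From (5): lens ∈ Blue.
Suppose disc ∈ Blue: no assignment then satisfies all the clues, so disc ∉ Blue.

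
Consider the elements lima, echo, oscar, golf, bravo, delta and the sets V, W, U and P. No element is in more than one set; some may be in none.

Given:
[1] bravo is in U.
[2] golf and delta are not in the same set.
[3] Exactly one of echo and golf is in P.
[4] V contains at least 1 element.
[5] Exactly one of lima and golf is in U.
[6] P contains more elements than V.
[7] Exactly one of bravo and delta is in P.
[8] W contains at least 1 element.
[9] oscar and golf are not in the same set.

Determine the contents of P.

P = {delta, echo}

From (1): bravo ∈ U.
(7) (exactly one): delta ∈ P.
(2): golf ∉ P.
(3) (exactly one): echo ∈ P.
Suppose lima ∈ P: no assignment then satisfies all the clues, so lima ∉ P.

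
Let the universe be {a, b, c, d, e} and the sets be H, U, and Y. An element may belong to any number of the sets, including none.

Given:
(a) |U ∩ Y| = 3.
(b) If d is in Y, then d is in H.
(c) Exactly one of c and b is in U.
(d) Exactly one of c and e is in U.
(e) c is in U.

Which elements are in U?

U = {a, c, d}

From (e): c ∈ U.
(c) (exactly one): b ∉ U.
(d) (exactly one): e ∉ U.
Suppose a ∉ U: no assignment then satisfies all the clues, so a ∈ U.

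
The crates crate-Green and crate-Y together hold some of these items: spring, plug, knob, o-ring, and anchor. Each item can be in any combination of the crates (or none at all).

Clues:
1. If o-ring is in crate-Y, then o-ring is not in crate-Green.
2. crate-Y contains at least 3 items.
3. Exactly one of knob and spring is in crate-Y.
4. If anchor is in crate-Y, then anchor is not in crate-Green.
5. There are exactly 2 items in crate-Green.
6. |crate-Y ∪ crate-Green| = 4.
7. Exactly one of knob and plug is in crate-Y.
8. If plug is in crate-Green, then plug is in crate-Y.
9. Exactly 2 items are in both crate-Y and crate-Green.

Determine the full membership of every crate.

crate-Green = {plug, spring}; crate-Y = {anchor, o-ring, plug, spring}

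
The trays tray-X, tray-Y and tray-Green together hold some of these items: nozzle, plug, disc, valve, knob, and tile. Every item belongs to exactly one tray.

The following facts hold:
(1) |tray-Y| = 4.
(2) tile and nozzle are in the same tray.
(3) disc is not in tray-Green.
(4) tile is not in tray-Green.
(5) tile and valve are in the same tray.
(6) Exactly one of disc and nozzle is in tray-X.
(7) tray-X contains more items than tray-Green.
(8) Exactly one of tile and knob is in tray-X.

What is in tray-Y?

tray-Y = {nozzle, plug, tile, valve}

From (3): disc ∉ tray-Green.
From (4): tile ∉ tray-Green.
(2): nozzle matches tile: nozzle ∉ tray-Green.
(5): valve matches tile: valve ∉ tray-Green.
Suppose nozzle ∉ tray-Y: no assignment then satisfies all the clues, so nozzle ∈ tray-Y.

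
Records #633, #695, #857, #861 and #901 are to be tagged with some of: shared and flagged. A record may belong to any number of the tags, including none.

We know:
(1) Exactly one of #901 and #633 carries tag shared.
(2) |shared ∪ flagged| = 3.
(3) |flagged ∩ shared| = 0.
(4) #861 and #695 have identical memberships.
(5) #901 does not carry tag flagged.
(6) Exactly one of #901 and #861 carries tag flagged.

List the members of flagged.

flagged = {#695, #861}

From (5): #901 ∉ flagged.
(6) (exactly one): #861 ∈ flagged.
(4): #695 matches #861: #695 ∈ flagged.
Suppose #633 ∈ flagged: no assignment then satisfies all the clues, so #633 ∉ flagged.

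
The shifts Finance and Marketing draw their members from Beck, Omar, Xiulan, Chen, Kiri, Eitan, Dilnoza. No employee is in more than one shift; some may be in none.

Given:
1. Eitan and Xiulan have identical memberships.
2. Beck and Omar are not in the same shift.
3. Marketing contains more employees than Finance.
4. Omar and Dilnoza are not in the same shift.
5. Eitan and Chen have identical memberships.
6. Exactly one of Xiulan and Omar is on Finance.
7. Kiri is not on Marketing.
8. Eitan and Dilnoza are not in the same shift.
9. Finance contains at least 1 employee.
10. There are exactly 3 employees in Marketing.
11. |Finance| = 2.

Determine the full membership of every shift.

Finance = {Kiri, Omar}; Marketing = {Chen, Eitan, Xiulan}

From (7): Kiri ∉ Marketing.
Suppose Beck ∈ Finance: no assignment then satisfies all the clues, so Beck ∉ Finance.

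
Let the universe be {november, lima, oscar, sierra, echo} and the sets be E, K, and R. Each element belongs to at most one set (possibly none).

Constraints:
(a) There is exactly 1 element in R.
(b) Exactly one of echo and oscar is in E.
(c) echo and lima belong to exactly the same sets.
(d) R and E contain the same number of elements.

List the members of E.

E = {oscar}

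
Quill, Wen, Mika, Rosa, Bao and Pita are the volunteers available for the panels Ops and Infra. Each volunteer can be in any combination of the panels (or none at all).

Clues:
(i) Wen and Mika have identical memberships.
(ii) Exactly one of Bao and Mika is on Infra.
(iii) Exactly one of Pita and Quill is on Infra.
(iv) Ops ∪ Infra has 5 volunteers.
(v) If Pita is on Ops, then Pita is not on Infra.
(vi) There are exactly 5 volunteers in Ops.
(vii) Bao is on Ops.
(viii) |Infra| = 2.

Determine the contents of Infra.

Infra = {Bao, Quill}

From (vii): Bao ∈ Ops.
Suppose Quill ∉ Infra: no assignment then satisfies all the clues, so Quill ∈ Infra.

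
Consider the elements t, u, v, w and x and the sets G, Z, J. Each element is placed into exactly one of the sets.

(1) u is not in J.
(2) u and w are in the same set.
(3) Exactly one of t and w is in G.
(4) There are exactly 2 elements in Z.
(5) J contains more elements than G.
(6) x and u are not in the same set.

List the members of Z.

Z = {u, w}

From (1): u ∉ J.
(2): w matches u: w ∉ J.
Suppose t ∈ Z: no assignment then satisfies all the clues, so t ∉ Z.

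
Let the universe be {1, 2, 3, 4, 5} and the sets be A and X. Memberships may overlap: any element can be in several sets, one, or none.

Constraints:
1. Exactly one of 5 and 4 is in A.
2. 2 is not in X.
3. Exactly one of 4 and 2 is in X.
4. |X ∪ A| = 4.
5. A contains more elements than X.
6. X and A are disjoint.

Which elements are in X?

From (2): 2 ∉ X.
(3) (exactly one): 4 ∈ X.
(6) (disjoint): 4 ∉ A.
(1) (exactly one): 5 ∈ A.
(6) (disjoint): 5 ∉ X.
Suppose 1 ∈ X: no assignment then satisfies all the clues, so 1 ∉ X.

X = {4}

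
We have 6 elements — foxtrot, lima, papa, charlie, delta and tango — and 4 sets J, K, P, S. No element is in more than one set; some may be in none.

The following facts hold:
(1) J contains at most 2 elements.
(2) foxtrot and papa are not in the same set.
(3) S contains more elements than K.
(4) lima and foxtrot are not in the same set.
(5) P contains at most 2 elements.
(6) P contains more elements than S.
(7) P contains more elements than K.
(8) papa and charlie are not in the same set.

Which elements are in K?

K = {}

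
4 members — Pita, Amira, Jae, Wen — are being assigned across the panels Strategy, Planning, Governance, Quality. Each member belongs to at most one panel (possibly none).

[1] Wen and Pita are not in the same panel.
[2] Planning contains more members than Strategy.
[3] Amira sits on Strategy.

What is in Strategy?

Strategy = {Amira}

From (3): Amira ∈ Strategy.
Suppose Pita ∈ Strategy: no assignment then satisfies all the clues, so Pita ∉ Strategy.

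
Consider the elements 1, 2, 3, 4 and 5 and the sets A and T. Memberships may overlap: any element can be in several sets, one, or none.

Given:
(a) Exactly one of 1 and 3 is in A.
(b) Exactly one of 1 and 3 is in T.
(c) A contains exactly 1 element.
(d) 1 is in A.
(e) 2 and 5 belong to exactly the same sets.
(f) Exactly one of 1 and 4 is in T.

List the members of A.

From (d): 1 ∈ A.
(a) (exactly one): 3 ∉ A.
(c): A already has 1, so the rest are out.

A = {1}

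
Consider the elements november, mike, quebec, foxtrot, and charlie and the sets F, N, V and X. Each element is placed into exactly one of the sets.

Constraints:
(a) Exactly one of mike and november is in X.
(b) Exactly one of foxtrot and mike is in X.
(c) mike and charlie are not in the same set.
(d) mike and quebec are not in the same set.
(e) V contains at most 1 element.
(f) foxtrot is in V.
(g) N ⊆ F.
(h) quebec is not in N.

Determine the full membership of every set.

F = {charlie, november, quebec}; N = {}; V = {foxtrot}; X = {mike}

From (f): foxtrot ∈ V.
From (h): quebec ∉ N.
(b) (exactly one): mike ∈ X.
(c): charlie ∉ X.
(d): quebec ∉ X.
(e): V already has 1, so the rest are out.
Only one set left: quebec ∈ F.
(a) (exactly one): november ∉ X.
Suppose november ∉ F: no assignment then satisfies all the clues, so november ∈ F.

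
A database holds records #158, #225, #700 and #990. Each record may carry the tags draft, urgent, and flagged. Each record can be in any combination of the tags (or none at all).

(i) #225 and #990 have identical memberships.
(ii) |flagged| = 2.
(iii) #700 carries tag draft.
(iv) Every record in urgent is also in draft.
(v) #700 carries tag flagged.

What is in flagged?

flagged = {#158, #700}

From (iii): #700 ∈ draft.
From (v): #700 ∈ flagged.
Suppose #158 ∉ flagged: no assignment then satisfies all the clues, so #158 ∈ flagged.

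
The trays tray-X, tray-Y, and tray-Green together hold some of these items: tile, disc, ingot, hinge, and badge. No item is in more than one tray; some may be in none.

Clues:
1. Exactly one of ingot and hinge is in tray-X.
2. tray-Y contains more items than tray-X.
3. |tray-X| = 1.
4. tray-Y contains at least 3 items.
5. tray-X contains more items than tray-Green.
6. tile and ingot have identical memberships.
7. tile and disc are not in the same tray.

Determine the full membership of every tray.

tray-X = {hinge}; tray-Y = {badge, ingot, tile}; tray-Green = {}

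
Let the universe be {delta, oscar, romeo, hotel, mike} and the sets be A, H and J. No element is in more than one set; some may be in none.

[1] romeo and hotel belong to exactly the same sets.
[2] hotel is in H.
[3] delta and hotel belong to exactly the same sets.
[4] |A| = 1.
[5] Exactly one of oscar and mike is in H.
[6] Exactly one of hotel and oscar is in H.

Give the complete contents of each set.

A = {oscar}; H = {delta, hotel, mike, romeo}; J = {}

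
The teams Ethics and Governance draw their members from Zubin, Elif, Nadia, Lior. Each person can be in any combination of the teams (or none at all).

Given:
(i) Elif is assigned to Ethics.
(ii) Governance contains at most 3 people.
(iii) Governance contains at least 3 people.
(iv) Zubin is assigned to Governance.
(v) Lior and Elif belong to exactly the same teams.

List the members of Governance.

Governance = {Elif, Lior, Zubin}

From (i): Elif ∈ Ethics.
From (iv): Zubin ∈ Governance.
(v): Lior matches Elif: Lior ∈ Ethics.
Suppose Elif ∉ Governance: no assignment then satisfies all the clues, so Elif ∈ Governance.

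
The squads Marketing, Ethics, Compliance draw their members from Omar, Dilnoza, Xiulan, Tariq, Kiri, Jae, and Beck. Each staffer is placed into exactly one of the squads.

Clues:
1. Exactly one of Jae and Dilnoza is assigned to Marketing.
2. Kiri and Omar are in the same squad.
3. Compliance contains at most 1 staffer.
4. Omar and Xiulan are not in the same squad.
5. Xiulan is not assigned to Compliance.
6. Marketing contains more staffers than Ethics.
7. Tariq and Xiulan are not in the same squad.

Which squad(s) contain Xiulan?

Xiulan: Ethics

From (5): Xiulan ∉ Compliance.
Suppose Xiulan ∈ Marketing: no assignment then satisfies all the clues, so Xiulan ∉ Marketing.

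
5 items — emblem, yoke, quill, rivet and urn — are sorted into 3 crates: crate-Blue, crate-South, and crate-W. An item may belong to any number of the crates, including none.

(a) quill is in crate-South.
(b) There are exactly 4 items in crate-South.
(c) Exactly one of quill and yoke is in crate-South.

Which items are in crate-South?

crate-South = {emblem, quill, rivet, urn}

From (a): quill ∈ crate-South.
(c) (exactly one): yoke ∉ crate-South.
(b): only 4 candidates remain for crate-South, so all are in.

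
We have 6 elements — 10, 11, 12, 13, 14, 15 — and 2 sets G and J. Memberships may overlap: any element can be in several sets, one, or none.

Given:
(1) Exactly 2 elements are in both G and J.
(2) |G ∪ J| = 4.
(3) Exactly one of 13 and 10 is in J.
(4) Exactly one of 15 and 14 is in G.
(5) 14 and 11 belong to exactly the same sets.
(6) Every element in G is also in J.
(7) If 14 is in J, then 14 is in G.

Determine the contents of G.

G = {11, 14}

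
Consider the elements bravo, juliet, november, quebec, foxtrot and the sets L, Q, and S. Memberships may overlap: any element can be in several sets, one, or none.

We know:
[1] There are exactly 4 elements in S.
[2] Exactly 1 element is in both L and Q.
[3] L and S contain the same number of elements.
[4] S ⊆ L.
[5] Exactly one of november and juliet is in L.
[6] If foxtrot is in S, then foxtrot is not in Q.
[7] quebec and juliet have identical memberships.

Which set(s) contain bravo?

bravo: L, Q, S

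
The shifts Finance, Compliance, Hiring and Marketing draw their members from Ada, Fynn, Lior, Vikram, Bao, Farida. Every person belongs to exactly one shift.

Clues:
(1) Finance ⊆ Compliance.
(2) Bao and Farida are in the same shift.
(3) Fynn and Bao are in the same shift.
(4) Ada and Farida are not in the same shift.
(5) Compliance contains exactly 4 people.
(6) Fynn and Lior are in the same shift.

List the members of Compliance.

Compliance = {Bao, Farida, Fynn, Lior}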